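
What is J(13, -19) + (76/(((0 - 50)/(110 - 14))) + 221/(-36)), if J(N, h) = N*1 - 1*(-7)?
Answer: -118853/900 ≈ -132.06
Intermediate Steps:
J(N, h) = 7 + N (J(N, h) = N + 7 = 7 + N)
J(13, -19) + (76/(((0 - 50)/(110 - 14))) + 221/(-36)) = (7 + 13) + (76/(((0 - 50)/(110 - 14))) + 221/(-36)) = 20 + (76/((-50/96)) + 221*(-1/36)) = 20 + (76/((-50*1/96)) - 221/36) = 20 + (76/(-25/48) - 221/36) = 20 + (76*(-48/25) - 221/36) = 20 + (-3648/25 - 221/36) = 20 - 136853/900 = -118853/900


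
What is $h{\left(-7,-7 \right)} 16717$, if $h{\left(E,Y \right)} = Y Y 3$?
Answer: $2457399$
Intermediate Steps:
$h{\left(E,Y \right)} = 3 Y^{2}$ ($h{\left(E,Y \right)} = Y^{2} \cdot 3 = 3 Y^{2}$)
$h{\left(-7,-7 \right)} 16717 = 3 \left(-7\right)^{2} \cdot 16717 = 3 \cdot 49 \cdot 16717 = 147 \cdot 16717 = 2457399$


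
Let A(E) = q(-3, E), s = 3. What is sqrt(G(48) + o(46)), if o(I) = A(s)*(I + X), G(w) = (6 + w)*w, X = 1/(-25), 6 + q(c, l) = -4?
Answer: sqrt(53310)/5 ≈ 46.178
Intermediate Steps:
q(c, l) = -10 (q(c, l) = -6 - 4 = -10)
A(E) = -10
X = -1/25 ≈ -0.040000
G(w) = w*(6 + w)
o(I) = 2/5 - 10*I (o(I) = -10*(I - 1/25) = -10*(-1/25 + I) = 2/5 - 10*I)
sqrt(G(48) + o(46)) = sqrt(48*(6 + 48) + (2/5 - 10*46)) = sqrt(48*54 + (2/5 - 460)) = sqrt(2592 - 2298/5) = sqrt(10662/5) = sqrt(53310)/5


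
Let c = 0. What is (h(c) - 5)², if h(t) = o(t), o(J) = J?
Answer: 25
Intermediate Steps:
h(t) = t
(h(c) - 5)² = (0 - 5)² = (-5)² = 25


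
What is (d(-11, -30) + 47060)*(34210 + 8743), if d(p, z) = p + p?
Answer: 2020423214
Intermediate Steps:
d(p, z) = 2*p
(d(-11, -30) + 47060)*(34210 + 8743) = (2*(-11) + 47060)*(34210 + 8743) = (-22 + 47060)*42953 = 47038*42953 = 2020423214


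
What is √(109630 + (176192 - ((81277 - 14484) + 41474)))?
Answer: √177555 ≈ 421.37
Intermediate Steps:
√(109630 + (176192 - ((81277 - 14484) + 41474))) = √(109630 + (176192 - (66793 + 41474))) = √(109630 + (176192 - 1*108267)) = √(109630 + (176192 - 108267)) = √(109630 + 67925) = √177555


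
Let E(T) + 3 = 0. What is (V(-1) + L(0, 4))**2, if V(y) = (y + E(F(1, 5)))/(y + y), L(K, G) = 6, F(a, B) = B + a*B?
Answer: 64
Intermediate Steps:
F(a, B) = B + B*a
E(T) = -3 (E(T) = -3 + 0 = -3)
V(y) = (-3 + y)/(2*y) (V(y) = (y - 3)/(y + y) = (-3 + y)/((2*y)) = (-3 + y)*(1/(2*y)) = (-3 + y)/(2*y))
(V(-1) + L(0, 4))**2 = ((1/2)*(-3 - 1)/(-1) + 6)**2 = ((1/2)*(-1)*(-4) + 6)**2 = (2 + 6)**2 = 8**2 = 64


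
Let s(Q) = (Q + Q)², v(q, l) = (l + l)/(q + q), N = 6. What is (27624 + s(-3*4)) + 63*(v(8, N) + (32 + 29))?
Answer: 128361/4 ≈ 32090.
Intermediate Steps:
v(q, l) = l/q (v(q, l) = (2*l)/((2*q)) = (2*l)*(1/(2*q)) = l/q)
s(Q) = 4*Q² (s(Q) = (2*Q)² = 4*Q²)
(27624 + s(-3*4)) + 63*(v(8, N) + (32 + 29)) = (27624 + 4*(-3*4)²) + 63*(6/8 + (32 + 29)) = (27624 + 4*(-12)²) + 63*(6*(⅛) + 61) = (27624 + 4*144) + 63*(¾ + 61) = (27624 + 576) + 63*(247/4) = 28200 + 15561/4 = 128361/4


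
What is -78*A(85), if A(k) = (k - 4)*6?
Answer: -37908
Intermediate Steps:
A(k) = -24 + 6*k (A(k) = (-4 + k)*6 = -24 + 6*k)
-78*A(85) = -78*(-24 + 6*85) = -78*(-24 + 510) = -78*486 = -37908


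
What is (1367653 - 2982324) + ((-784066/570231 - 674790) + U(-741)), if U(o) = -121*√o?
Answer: -1305522419557/570231 - 121*I*√741 ≈ -2.2895e+6 - 3293.8*I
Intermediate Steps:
(1367653 - 2982324) + ((-784066/570231 - 674790) + U(-741)) = (1367653 - 2982324) + ((-784066/570231 - 674790) - 121*I*√741) = -1614671 + ((-784066*1/570231 - 674790) - 121*I*√741) = -1614671 + ((-784066/570231 - 674790) - 121*I*√741) = -1614671 + (-384786960556/570231 - 121*I*√741) = -1305522419557/570231 - 121*I*√741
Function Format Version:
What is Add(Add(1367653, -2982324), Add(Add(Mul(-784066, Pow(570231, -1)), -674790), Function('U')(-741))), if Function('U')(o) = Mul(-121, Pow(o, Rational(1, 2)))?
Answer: Add(Rational(-1305522419557, 570231), Mul(-121, I, Pow(741, Rational(1, 2)))) ≈ Add(-2.2895e+6, Mul(-3293.8, I))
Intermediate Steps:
Add(Add(1367653, -2982324), Add(Add(Mul(-784066, Pow(570231, -1)), -674790), Function('U')(-741))) = Add(Add(1367653, -2982324), Add(Add(Mul(-784066, Pow(570231, -1)), -674790), Mul(-121, Pow(-741, Rational(1, 2))))) = Add(-1614671, Add(Add(Mul(-784066, Rational(1, 570231)), -674790), Mul(-121, Mul(I, Pow(741, Rational(1, 2)))))) = Add(-1614671, Add(Add(Rational(-784066, 570231), -674790), Mul(-121, I, Pow(741, Rational(1, 2))))) = Add(-1614671, Add(Rational(-384786960556, 570231), Mul(-121, I, Pow(741, Rational(1, 2))))) = Add(Rational(-1305522419557, 570231), Mul(-121, I, Pow(741, Rational(1, 2))))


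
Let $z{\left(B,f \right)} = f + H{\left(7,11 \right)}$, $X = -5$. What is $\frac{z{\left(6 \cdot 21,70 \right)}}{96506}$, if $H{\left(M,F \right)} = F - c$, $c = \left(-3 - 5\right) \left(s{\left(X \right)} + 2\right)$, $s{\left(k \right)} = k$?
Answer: $\frac{57}{96506} \approx 0.00059064$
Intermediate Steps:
$c = 24$ ($c = \left(-3 - 5\right) \left(-5 + 2\right) = \left(-8\right) \left(-3\right) = 24$)
$H{\left(M,F \right)} = -24 + F$ ($H{\left(M,F \right)} = F - 24 = -24 + F$)
$z{\left(B,f \right)} = -13 + f$ ($z{\left(B,f \right)} = f + \left(-24 + 11\right) = f - 13 = -13 + f$)
$\frac{z{\left(6 \cdot 21,70 \right)}}{96506} = \frac{-13 + 70}{96506} = 57 \cdot \frac{1}{96506} = \frac{57}{96506}$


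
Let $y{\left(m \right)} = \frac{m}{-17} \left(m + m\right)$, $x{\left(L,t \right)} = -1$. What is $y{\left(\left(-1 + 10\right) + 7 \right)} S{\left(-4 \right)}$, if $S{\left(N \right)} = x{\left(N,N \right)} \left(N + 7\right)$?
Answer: $\frac{1536}{17} \approx 90.353$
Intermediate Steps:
$S{\left(N \right)} = -7 - N$ ($S{\left(N \right)} = - (N + 7) = - (7 + N) = -7 - N$)
$y{\left(m \right)} = - \frac{2 m^{2}}{17}$ ($y{\left(m \right)} = m \left(- \frac{1}{17}\right) 2 m = - \frac{m}{17} \cdot 2 m = - \frac{2 m^{2}}{17}$)
$y{\left(\left(-1 + 10\right) + 7 \right)} S{\left(-4 \right)} = - \frac{2 \left(\left(-1 + 10\right) + 7\right)^{2}}{17} \left(-7 - -4\right) = - \frac{2 \left(9 + 7\right)^{2}}{17} \left(-7 + 4\right) = - \frac{2 \cdot 16^{2}}{17} \left(-3\right) = \left(- \frac{2}{17}\right) 256 \left(-3\right) = \left(- \frac{512}{17}\right) \left(-3\right) = \frac{1536}{17}$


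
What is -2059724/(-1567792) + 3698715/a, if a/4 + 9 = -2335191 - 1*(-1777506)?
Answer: -25084019197/72862349304 ≈ -0.34427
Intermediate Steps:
a = -2230776 (a = -36 + 4*(-2335191 - 1*(-1777506)) = -36 + 4*(-2335191 + 1777506) = -36 + 4*(-557685) = -36 - 2230740 = -2230776)
-2059724/(-1567792) + 3698715/a = -2059724/(-1567792) + 3698715/(-2230776) = -2059724*(-1/1567792) + 3698715*(-1/2230776) = 514931/391948 - 1232905/743592 = -25084019197/72862349304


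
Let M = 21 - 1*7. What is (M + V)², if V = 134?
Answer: 21904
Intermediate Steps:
M = 14 (M = 21 - 7 = 14)
(M + V)² = (14 + 134)² = 148² = 21904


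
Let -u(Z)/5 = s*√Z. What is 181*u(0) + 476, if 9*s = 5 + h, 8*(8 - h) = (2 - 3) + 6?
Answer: 476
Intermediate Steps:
h = 59/8 (h = 8 - ((2 - 3) + 6)/8 = 8 - (-1 + 6)/8 = 8 - ⅛*5 = 8 - 5/8 = 59/8 ≈ 7.3750)
s = 11/8 (s = (5 + 59/8)/9 = (⅑)*(99/8) = 11/8 ≈ 1.3750)
u(Z) = -55*√Z/8
181*u(0) + 476 = 181*(-55*√0/8) + 476 = 181*(-55/8*0) + 476 = 181*0 + 476 = 0 + 476 = 476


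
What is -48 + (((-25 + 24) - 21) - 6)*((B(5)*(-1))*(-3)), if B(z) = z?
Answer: -468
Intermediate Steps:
-48 + (((-25 + 24) - 21) - 6)*((B(5)*(-1))*(-3)) = -48 + (((-25 + 24) - 21) - 6)*((5*(-1))*(-3)) = -48 + ((-1 - 21) - 6)*(-5*(-3)) = -48 + (-22 - 6)*15 = -48 - 28*15 = -48 - 420 = -468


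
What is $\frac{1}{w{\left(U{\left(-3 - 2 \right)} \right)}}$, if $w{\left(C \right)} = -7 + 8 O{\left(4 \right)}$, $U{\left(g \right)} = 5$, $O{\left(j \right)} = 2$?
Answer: $\frac{1}{9} \approx 0.11111$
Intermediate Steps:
$w{\left(C \right)} = 9$ ($w{\left(C \right)} = -7 + 8 \cdot 2 = -7 + 16 = 9$)
$\frac{1}{w{\left(U{\left(-3 - 2 \right)} \right)}} = \frac{1}{9}$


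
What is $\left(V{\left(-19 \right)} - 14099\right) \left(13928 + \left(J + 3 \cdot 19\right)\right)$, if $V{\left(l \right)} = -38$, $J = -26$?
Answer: $-197338383$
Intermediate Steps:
$\left(V{\left(-19 \right)} - 14099\right) \left(13928 + \left(J + 3 \cdot 19\right)\right) = \left(-38 - 14099\right) \left(13928 + \left(-26 + 3 \cdot 19\right)\right) = - 14137 \left(13928 + \left(-26 + 57\right)\right) = - 14137 \left(13928 + 31\right) = \left(-14137\right) 13959 = -197338383$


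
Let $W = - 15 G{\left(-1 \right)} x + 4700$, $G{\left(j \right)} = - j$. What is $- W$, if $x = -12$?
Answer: $-4880$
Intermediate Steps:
$W = 4880$ ($W = - 15 \left(\left(-1\right) \left(-1\right)\right) \left(-12\right) + 4700 = \left(-15\right) 1 \left(-12\right) + 4700 = \left(-15\right) \left(-12\right) + 4700 = 180 + 4700 = 4880$)
$- W = \left(-1\right) 4880 = -4880$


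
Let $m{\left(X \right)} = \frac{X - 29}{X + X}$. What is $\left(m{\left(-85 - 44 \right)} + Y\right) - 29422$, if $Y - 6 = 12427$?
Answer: $- \frac{2191502}{129} \approx -16988.0$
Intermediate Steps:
$Y = 12433$ ($Y = 6 + 12427 = 12433$)
$m{\left(X \right)} = \frac{-29 + X}{2 X}$
$\left(m{\left(-85 - 44 \right)} + Y\right) - 29422 = \left(\frac{-29 - 129}{2 \left(-85 - 44\right)} + 12433\right) - 29422 = \left(\frac{-29 - 129}{2 \left(-129\right)} + 12433\right) - 29422 = \left(\frac{1}{2} \left(- \frac{1}{129}\right) \left(-158\right) + 12433\right) - 29422 = \left(\frac{79}{129} + 12433\right) - 29422 = \frac{1603936}{129} - 29422 = - \frac{2191502}{129}$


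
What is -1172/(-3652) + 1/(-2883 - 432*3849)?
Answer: 3738513542/11649364155 ≈ 0.32092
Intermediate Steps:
-1172/(-3652) + 1/(-2883 - 432*3849) = -1172*(-1/3652) + (1/3849)/(-3315) = 293/913 - 1/3315*1/3849 = 293/913 - 1/12759435 = 3738513542/11649364155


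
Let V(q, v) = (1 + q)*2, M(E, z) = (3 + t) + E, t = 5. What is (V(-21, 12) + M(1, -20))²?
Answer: 961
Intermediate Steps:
M(E, z) = 8 + E (M(E, z) = (3 + 5) + E = 8 + E)
V(q, v) = 2 + 2*q
(V(-21, 12) + M(1, -20))² = ((2 + 2*(-21)) + (8 + 1))² = ((2 - 42) + 9)² = (-40 + 9)² = (-31)² = 961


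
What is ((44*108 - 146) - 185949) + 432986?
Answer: 251643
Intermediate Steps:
((44*108 - 146) - 185949) + 432986 = ((4752 - 146) - 185949) + 432986 = (4606 - 185949) + 432986 = -181343 + 432986 = 251643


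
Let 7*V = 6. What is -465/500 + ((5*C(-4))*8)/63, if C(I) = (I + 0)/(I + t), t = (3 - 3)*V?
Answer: -1859/6300 ≈ -0.29508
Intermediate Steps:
V = 6/7 (V = (⅐)*6 = 6/7 ≈ 0.85714)
t = 0 (t = (3 - 3)*(6/7) = 0*(6/7) = 0)
C(I) = 1 (C(I) = (I + 0)/(I + 0) = I/I = 1)
-465/500 + ((5*C(-4))*8)/63 = -465/500 + ((5*1)*8)/63 = -465*1/500 + (5*8)*(1/63) = -93/100 + 40*(1/63) = -93/100 + 40/63 = -1859/6300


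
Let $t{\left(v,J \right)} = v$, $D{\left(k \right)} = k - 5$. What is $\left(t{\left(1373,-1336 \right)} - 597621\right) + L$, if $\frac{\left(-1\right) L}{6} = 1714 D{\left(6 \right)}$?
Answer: $-606532$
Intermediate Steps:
$D{\left(k \right)} = -5 + k$ ($D{\left(k \right)} = k - 5 = -5 + k$)
$L = -10284$ ($L = - 6 \cdot 1714 \left(-5 + 6\right) = - 6 \cdot 1714 \cdot 1 = \left(-6\right) 1714 = -10284$)
$\left(t{\left(1373,-1336 \right)} - 597621\right) + L = \left(1373 - 597621\right) - 10284 = -596248 - 10284 = -606532$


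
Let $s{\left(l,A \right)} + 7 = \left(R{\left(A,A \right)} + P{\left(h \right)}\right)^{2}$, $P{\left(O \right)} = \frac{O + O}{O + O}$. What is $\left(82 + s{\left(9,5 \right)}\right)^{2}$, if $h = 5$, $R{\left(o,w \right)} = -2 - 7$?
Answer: $19321$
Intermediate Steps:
$R{\left(o,w \right)} = -9$ ($R{\left(o,w \right)} = -2 - 7 = -9$)
$P{\left(O \right)} = 1$ ($P{\left(O \right)} = \frac{2 O}{2 O} = 2 O \frac{1}{2 O} = 1$)
$s{\left(l,A \right)} = 57$ ($s{\left(l,A \right)} = -7 + \left(-9 + 1\right)^{2} = -7 + \left(-8\right)^{2} = -7 + 64 = 57$)
$\left(82 + s{\left(9,5 \right)}\right)^{2} = \left(82 + 57\right)^{2} = 139^{2} = 19321$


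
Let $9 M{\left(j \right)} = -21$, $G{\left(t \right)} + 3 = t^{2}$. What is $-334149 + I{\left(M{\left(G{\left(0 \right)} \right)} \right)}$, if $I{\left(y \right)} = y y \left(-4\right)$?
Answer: $- \frac{3007537}{9} \approx -3.3417 \cdot 10^{5}$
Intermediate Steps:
$G{\left(t \right)} = -3 + t^{2}$
$M{\left(j \right)} = - \frac{7}{3}$ ($M{\left(j \right)} = \frac{1}{9} \left(-21\right) = - \frac{7}{3}$)
$I{\left(y \right)} = - 4 y^{2}$ ($I{\left(y \right)} = y^{2} \left(-4\right) = - 4 y^{2}$)
$-334149 + I{\left(M{\left(G{\left(0 \right)} \right)} \right)} = -334149 - 4 \left(- \frac{7}{3}\right)^{2} = -334149 - \frac{196}{9} = - \frac{3007537}{9}$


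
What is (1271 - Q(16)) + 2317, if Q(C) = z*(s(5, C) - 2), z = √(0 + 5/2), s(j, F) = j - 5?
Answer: 3588 + √10 ≈ 3591.2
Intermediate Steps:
s(j, F) = -5 + j
z = √10/2 (z = √(0 + 5*(½)) = √(0 + 5/2) = √(5/2) = √10/2 ≈ 1.5811)
Q(C) = -√10 (Q(C) = (√10/2)*((-5 + 5) - 2) = (√10/2)*(0 - 2) = (√10/2)*(-2) = -√10)
(1271 - Q(16)) + 2317 = (1271 - (-1)*√10) + 2317 = (1271 + √10) + 2317 = 3588 + √10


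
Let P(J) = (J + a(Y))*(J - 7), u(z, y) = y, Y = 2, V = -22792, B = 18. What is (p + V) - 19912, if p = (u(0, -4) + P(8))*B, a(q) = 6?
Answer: -42524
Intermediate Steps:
P(J) = (-7 + J)*(6 + J) (P(J) = (J + 6)*(J - 7) = (6 + J)*(-7 + J) = (-7 + J)*(6 + J))
p = 180 (p = (-4 + (-42 + 8² - 1*8))*18 = (-4 + (-42 + 64 - 8))*18 = (-4 + 14)*18 = 10*18 = 180)
(p + V) - 19912 = (180 - 22792) - 19912 = -22612 - 19912 = -42524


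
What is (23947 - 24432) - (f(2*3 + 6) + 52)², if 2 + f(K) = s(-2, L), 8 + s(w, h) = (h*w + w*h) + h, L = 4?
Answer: -1385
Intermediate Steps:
s(w, h) = -8 + h + 2*h*w (s(w, h) = -8 + ((h*w + w*h) + h) = -8 + ((h*w + h*w) + h) = -8 + (2*h*w + h) = -8 + (h + 2*h*w) = -8 + h + 2*h*w)
f(K) = -22 (f(K) = -2 + (-8 + 4 + 2*4*(-2)) = -2 + (-8 + 4 - 16) = -2 - 20 = -22)
(23947 - 24432) - (f(2*3 + 6) + 52)² = (23947 - 24432) - (-22 + 52)² = -485 - 1*30² = -485 - 1*900 = -485 - 900 = -1385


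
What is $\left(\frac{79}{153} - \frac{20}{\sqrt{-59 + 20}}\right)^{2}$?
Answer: $- \frac{3040067}{304317} + \frac{3160 i \sqrt{39}}{5967} \approx -9.9898 + 3.3072 i$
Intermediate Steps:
$\left(\frac{79}{153} - \frac{20}{\sqrt{-59 + 20}}\right)^{2} = \left(79 \cdot \frac{1}{153} - \frac{20}{\sqrt{-39}}\right)^{2} = \left(\frac{79}{153} - \frac{20}{i \sqrt{39}}\right)^{2} = \left(\frac{79}{153} - 20 \left(- \frac{i \sqrt{39}}{39}\right)\right)^{2} = \left(\frac{79}{153} + \frac{20 i \sqrt{39}}{39}\right)^{2}$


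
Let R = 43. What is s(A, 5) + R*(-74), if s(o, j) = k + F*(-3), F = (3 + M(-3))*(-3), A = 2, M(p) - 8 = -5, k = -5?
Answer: -3133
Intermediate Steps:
M(p) = 3 (M(p) = 8 - 5 = 3)
F = -18 (F = (3 + 3)*(-3) = 6*(-3) = -18)
s(o, j) = 49 (s(o, j) = -5 - 18*(-3) = -5 + 54 = 49)
s(A, 5) + R*(-74) = 49 + 43*(-74) = 49 - 3182 = -3133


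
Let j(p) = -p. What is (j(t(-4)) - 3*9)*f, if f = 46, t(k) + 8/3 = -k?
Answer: -3910/3 ≈ -1303.3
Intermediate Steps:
t(k) = -8/3 - k
(j(t(-4)) - 3*9)*f = (-(-8/3 - 1*(-4)) - 3*9)*46 = (-(-8/3 + 4) - 27)*46 = (-1*4/3 - 27)*46 = (-4/3 - 27)*46 = -85/3*46 = -3910/3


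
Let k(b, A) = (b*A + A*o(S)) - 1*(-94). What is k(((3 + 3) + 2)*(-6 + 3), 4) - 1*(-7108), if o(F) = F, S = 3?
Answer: 7118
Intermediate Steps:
k(b, A) = 94 + 3*A + A*b (k(b, A) = (b*A + A*3) - 1*(-94) = (A*b + 3*A) + 94 = (3*A + A*b) + 94 = 94 + 3*A + A*b)
k(((3 + 3) + 2)*(-6 + 3), 4) - 1*(-7108) = (94 + 3*4 + 4*(((3 + 3) + 2)*(-6 + 3))) - 1*(-7108) = (94 + 12 + 4*((6 + 2)*(-3))) + 7108 = (94 + 12 + 4*(8*(-3))) + 7108 = (94 + 12 + 4*(-24)) + 7108 = (94 + 12 - 96) + 7108 = 10 + 7108 = 7118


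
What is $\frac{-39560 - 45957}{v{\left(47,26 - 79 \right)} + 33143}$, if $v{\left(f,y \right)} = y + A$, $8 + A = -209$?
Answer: $- \frac{85517}{32873} \approx -2.6014$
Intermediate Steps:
$A = -217$ ($A = -8 - 209 = -217$)
$v{\left(f,y \right)} = -217 + y$ ($v{\left(f,y \right)} = y - 217 = -217 + y$)
$\frac{-39560 - 45957}{v{\left(47,26 - 79 \right)} + 33143} = \frac{-39560 - 45957}{\left(-217 + \left(26 - 79\right)\right) + 33143} = - \frac{85517}{\left(-217 + \left(26 - 79\right)\right) + 33143} = - \frac{85517}{\left(-217 - 53\right) + 33143} = - \frac{85517}{-270 + 33143} = - \frac{85517}{32873}$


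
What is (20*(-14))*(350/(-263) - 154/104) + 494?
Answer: 4380556/3419 ≈ 1281.2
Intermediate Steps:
(20*(-14))*(350/(-263) - 154/104) + 494 = -280*(350*(-1/263) - 154*1/104) + 494 = -280*(-350/263 - 77/52) + 494 = -280*(-38451/13676) + 494 = 2691570/3419 + 494 = 4380556/3419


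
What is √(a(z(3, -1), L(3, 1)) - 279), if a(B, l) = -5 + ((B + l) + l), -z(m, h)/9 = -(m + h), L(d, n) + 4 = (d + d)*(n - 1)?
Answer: I*√274 ≈ 16.553*I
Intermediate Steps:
L(d, n) = -4 + 2*d*(-1 + n) (L(d, n) = -4 + (d + d)*(n - 1) = -4 + (2*d)*(-1 + n) = -4 + 2*d*(-1 + n))
z(m, h) = 9*h + 9*m (z(m, h) = -(-9)*(m + h) = -(-9)*(h + m) = -9*(-h - m) = 9*h + 9*m)
a(B, l) = -5 + B + 2*l (a(B, l) = -5 + (B + 2*l) = -5 + B + 2*l)
√(a(z(3, -1), L(3, 1)) - 279) = √((-5 + (9*(-1) + 9*3) + 2*(-4 - 2*3 + 2*3*1)) - 279) = √((-5 + (-9 + 27) + 2*(-4 - 6 + 6)) - 279) = √((-5 + 18 + 2*(-4)) - 279) = √((-5 + 18 - 8) - 279) = √(5 - 279) = √(-274) = I*√274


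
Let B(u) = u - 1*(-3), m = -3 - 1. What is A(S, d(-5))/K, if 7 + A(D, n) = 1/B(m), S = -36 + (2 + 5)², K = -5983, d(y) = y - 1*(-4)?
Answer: 8/5983 ≈ 0.0013371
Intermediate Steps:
d(y) = 4 + y (d(y) = y + 4 = 4 + y)
S = 13 (S = -36 + 7² = -36 + 49 = 13)
m = -4
B(u) = 3 + u (B(u) = u + 3 = 3 + u)
A(D, n) = -8 (A(D, n) = -7 + 1/(3 - 4) = -7 + 1/(-1) = -7 - 1 = -8)
A(S, d(-5))/K = -8/(-5983) = -8*(-1/5983) = 8/5983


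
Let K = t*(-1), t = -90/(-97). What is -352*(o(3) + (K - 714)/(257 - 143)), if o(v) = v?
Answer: 2122208/1843 ≈ 1151.5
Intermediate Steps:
t = 90/97 (t = -90*(-1/97) = 90/97 ≈ 0.92784)
K = -90/97 (K = (90/97)*(-1) = -90/97 ≈ -0.92784)
-352*(o(3) + (K - 714)/(257 - 143)) = -352*(3 + (-90/97 - 714)/(257 - 143)) = -352*(3 - 69348/97/114) = -352*(3 - 69348/97*1/114) = -352*(3 - 11558/1843) = -352*(-6029/1843) = 2122208/1843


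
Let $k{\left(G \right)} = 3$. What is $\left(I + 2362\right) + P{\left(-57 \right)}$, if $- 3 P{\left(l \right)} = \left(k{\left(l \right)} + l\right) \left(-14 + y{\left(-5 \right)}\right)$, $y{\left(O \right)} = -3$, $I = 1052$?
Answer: $3108$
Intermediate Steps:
$P{\left(l \right)} = 17 + \frac{17 l}{3}$ ($P{\left(l \right)} = - \frac{\left(3 + l\right) \left(-14 - 3\right)}{3} = - \frac{\left(3 + l\right) \left(-17\right)}{3} = - \frac{-51 - 17 l}{3} = 17 + \frac{17 l}{3}$)
$\left(I + 2362\right) + P{\left(-57 \right)} = \left(1052 + 2362\right) + \left(17 + \frac{17}{3} \left(-57\right)\right) = 3414 + \left(17 - 323\right) = 3414 - 306 = 3108$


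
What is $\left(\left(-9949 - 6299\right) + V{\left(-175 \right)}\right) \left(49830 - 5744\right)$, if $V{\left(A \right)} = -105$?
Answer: $-720938358$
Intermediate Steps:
$\left(\left(-9949 - 6299\right) + V{\left(-175 \right)}\right) \left(49830 - 5744\right) = \left(\left(-9949 - 6299\right) - 105\right) \left(49830 - 5744\right) = \left(-16248 - 105\right) 44086 = \left(-16353\right) 44086 = -720938358$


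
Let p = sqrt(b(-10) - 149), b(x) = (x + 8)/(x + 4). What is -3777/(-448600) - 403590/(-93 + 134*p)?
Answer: 4594857080361/327654299800 + 4916460*I*sqrt(1338)/730393 ≈ 14.023 + 246.22*I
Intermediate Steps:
b(x) = (8 + x)/(4 + x)
p = I*sqrt(1338)/3 (p = sqrt((8 - 10)/(4 - 10) - 149) = sqrt(-2/(-6) - 149) = sqrt(-1/6*(-2) - 149) = sqrt(1/3 - 149) = sqrt(-446/3) = I*sqrt(1338)/3 ≈ 12.193*I)
-3777/(-448600) - 403590/(-93 + 134*p) = -3777/(-448600) - 403590/(-93 + 134*(I*sqrt(1338)/3)) = -3777*(-1/448600) - 403590/(-93 + 134*I*sqrt(1338)/3) = 3777/448600 - 403590/(-93 + 134*I*sqrt(1338)/3)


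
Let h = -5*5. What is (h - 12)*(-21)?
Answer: 777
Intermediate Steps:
h = -25
(h - 12)*(-21) = (-25 - 12)*(-21) = -37*(-21) = 777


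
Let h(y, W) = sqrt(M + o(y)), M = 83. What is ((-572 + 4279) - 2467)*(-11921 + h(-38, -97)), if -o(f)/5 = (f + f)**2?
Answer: -14782040 + 1240*I*sqrt(28797) ≈ -1.4782e+7 + 2.1042e+5*I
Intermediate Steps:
o(f) = -20*f**2 (o(f) = -5*(f + f)**2 = -5*4*f**2 = -20*f**2)
h(y, W) = sqrt(83 - 20*y**2)
((-572 + 4279) - 2467)*(-11921 + h(-38, -97)) = ((-572 + 4279) - 2467)*(-11921 + sqrt(83 - 20*(-38)**2)) = (3707 - 2467)*(-11921 + sqrt(83 - 20*1444)) = 1240*(-11921 + sqrt(83 - 28880)) = 1240*(-11921 + sqrt(-28797)) = 1240*(-11921 + I*sqrt(28797)) = -14782040 + 1240*I*sqrt(28797)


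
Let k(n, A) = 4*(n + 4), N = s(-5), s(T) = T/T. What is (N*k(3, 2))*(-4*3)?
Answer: -336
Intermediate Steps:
s(T) = 1
N = 1
k(n, A) = 16 + 4*n (k(n, A) = 4*(4 + n) = 16 + 4*n)
(N*k(3, 2))*(-4*3) = (1*(16 + 4*3))*(-4*3) = (1*(16 + 12))*(-12) = (1*28)*(-12) = 28*(-12) = -336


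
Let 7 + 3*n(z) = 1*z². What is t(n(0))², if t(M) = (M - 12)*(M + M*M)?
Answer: 1449616/729 ≈ 1988.5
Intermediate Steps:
n(z) = -7/3 + z²/3 (n(z) = -7/3 + (1*z²)/3 = -7/3 + z²/3)
t(M) = (-12 + M)*(M + M²)
t(n(0))² = ((-7/3 + (⅓)*0²)*(-12 + (-7/3 + (⅓)*0²)² - 11*(-7/3 + (⅓)*0²)))² = ((-7/3 + (⅓)*0)*(-12 + (-7/3 + (⅓)*0)² - 11*(-7/3 + (⅓)*0)))² = ((-7/3 + 0)*(-12 + (-7/3 + 0)² - 11*(-7/3 + 0)))² = (-7*(-12 + (-7/3)² - 11*(-7/3))/3)² = (-7*(-12 + 49/9 + 77/3)/3)² = (-7/3*172/9)² = (-1204/27)² = 1449616/729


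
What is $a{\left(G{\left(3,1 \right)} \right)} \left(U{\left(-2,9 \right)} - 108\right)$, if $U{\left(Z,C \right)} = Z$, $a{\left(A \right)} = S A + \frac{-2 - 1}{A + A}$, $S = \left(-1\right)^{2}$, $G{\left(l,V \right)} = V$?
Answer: $55$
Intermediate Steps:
$S = 1$
$a{\left(A \right)} = A - \frac{3}{2 A}$ ($a{\left(A \right)} = 1 A + \frac{-2 - 1}{A + A} = A - \frac{3}{2 A}$)
$a{\left(G{\left(3,1 \right)} \right)} \left(U{\left(-2,9 \right)} - 108\right) = \left(1 - \frac{3}{2 \cdot 1}\right) \left(-2 - 108\right) = \left(1 - \frac{3}{2}\right) \left(-110\right) = \left(- \frac{1}{2}\right) \left(-110\right) = 55$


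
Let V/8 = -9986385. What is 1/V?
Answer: -1/79891080 ≈ -1.2517e-8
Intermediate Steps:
V = -79891080 (V = 8*(-9986385) = -79891080)
1/V = 1/(-79891080) = -1/79891080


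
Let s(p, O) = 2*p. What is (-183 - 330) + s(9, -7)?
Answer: -495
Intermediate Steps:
(-183 - 330) + s(9, -7) = (-183 - 330) + 2*9 = -513 + 18 = -495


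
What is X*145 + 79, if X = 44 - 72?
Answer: -3981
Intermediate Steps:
X = -28
X*145 + 79 = -28*145 + 79 = -4060 + 79 = -3981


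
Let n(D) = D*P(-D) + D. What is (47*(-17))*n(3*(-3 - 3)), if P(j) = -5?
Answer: -57528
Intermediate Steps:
n(D) = -4*D (n(D) = D*(-5) + D = -5*D + D = -4*D)
(47*(-17))*n(3*(-3 - 3)) = (47*(-17))*(-12*(-3 - 3)) = -(-3196)*3*(-6) = -(-3196)*(-18) = -799*72 = -57528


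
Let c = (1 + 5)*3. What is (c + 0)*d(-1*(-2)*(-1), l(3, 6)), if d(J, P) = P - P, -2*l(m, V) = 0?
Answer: 0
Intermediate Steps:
l(m, V) = 0 (l(m, V) = -½*0 = 0)
c = 18 (c = 6*3 = 18)
d(J, P) = 0
(c + 0)*d(-1*(-2)*(-1), l(3, 6)) = (18 + 0)*0 = 18*0 = 0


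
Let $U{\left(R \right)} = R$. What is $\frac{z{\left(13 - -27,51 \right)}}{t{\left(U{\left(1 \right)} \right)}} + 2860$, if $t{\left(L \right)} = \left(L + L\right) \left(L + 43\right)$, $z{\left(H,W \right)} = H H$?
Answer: $\frac{31660}{11} \approx 2878.2$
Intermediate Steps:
$z{\left(H,W \right)} = H^{2}$
$t{\left(L \right)} = 2 L \left(43 + L\right)$
$\frac{z{\left(13 - -27,51 \right)}}{t{\left(U{\left(1 \right)} \right)}} + 2860 = \frac{\left(13 - -27\right)^{2}}{2 \cdot 1 \left(43 + 1\right)} + 2860 = \frac{\left(13 + 27\right)^{2}}{2 \cdot 1 \cdot 44} + 2860 = \frac{40^{2}}{88} + 2860 = 1600 \cdot \frac{1}{88} + 2860 = \frac{200}{11} + 2860 = \frac{31660}{11}$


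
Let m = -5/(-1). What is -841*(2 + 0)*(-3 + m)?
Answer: -3364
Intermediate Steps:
m = 5 (m = -5*(-1) = 5)
-841*(2 + 0)*(-3 + m) = -841*(2 + 0)*(-3 + 5) = -1682*2 = -841*4 = -3364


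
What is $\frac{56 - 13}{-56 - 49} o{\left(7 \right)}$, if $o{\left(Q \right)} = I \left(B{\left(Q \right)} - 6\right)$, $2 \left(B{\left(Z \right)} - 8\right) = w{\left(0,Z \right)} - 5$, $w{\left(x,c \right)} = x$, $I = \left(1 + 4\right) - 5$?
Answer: $0$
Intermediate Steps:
$I = 0$ ($I = 5 - 5 = 0$)
$B{\left(Z \right)} = \frac{11}{2}$ ($B{\left(Z \right)} = 8 + \frac{0 - 5}{2} = 8 + \frac{1}{2} \left(-5\right) = 8 - \frac{5}{2} = \frac{11}{2}$)
$o{\left(Q \right)} = 0$ ($o{\left(Q \right)} = 0 \left(\frac{11}{2} - 6\right) = 0 \left(- \frac{1}{2}\right) = 0$)
$\frac{56 - 13}{-56 - 49} o{\left(7 \right)} = \frac{56 - 13}{-56 - 49} \cdot 0 = \frac{43}{-105} \cdot 0 = 43 \left(- \frac{1}{105}\right) 0 = \left(- \frac{43}{105}\right) 0 = 0$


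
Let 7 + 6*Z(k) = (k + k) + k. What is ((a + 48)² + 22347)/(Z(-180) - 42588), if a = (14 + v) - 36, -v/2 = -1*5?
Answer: -141858/256075 ≈ -0.55397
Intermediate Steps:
v = 10 (v = -(-2)*5 = -2*(-5) = 10)
a = -12 (a = (14 + 10) - 36 = 24 - 36 = -12)
Z(k) = -7/6 + k/2 (Z(k) = -7/6 + ((k + k) + k)/6 = -7/6 + (2*k + k)/6 = -7/6 + (3*k)/6 = -7/6 + k/2)
((a + 48)² + 22347)/(Z(-180) - 42588) = ((-12 + 48)² + 22347)/((-7/6 + (½)*(-180)) - 42588) = (36² + 22347)/((-7/6 - 90) - 42588) = (1296 + 22347)/(-547/6 - 42588) = 23643/(-256075/6) = 23643*(-6/256075) = -141858/256075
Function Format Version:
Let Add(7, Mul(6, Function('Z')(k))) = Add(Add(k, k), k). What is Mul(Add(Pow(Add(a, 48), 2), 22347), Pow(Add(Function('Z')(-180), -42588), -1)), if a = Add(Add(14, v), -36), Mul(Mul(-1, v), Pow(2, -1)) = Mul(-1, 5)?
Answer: Rational(-141858, 256075) ≈ -0.55397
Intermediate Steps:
v = 10 (v = Mul(-2, Mul(-1, 5)) = Mul(-2, -5) = 10)
a = -12 (a = Add(Add(14, 10), -36) = Add(24, -36) = -12)
Function('Z')(k) = Add(Rational(-7, 6), Mul(Rational(1, 2), k)) (Function('Z')(k) = Add(Rational(-7, 6), Mul(Rational(1, 6), Add(Add(k, k), k))) = Add(Rational(-7, 6), Mul(Rational(1, 6), Add(Mul(2, k), k))) = Add(Rational(-7, 6), Mul(Rational(1, 6), Mul(3, k))) = Add(Rational(-7, 6), Mul(Rational(1, 2), k)))
Mul(Add(Pow(Add(a, 48), 2), 22347), Pow(Add(Function('Z')(-180), -42588), -1)) = Mul(Add(Pow(Add(-12, 48), 2), 22347), Pow(Add(Add(Rational(-7, 6), Mul(Rational(1, 2), -180)), -42588), -1)) = Mul(Add(Pow(36, 2), 22347), Pow(Add(Add(Rational(-7, 6), -90), -42588), -1)) = Mul(Add(1296, 22347), Pow(Add(Rational(-547, 6), -42588), -1)) = Mul(23643, Pow(Rational(-256075, 6), -1)) = Mul(23643, Rational(-6, 256075)) = Rational(-141858, 256075)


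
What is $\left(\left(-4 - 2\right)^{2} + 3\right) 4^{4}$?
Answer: $9984$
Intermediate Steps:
$\left(\left(-4 - 2\right)^{2} + 3\right) 4^{4} = \left(\left(-6\right)^{2} + 3\right) 256 = \left(36 + 3\right) 256 = 39 \cdot 256 = 9984$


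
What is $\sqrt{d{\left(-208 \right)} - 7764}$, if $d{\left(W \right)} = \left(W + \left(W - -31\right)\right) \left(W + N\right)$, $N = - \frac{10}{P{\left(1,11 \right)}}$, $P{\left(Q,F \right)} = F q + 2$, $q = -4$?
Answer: $\frac{\sqrt{650019}}{3} \approx 268.75$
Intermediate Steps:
$P{\left(Q,F \right)} = 2 - 4 F$ ($P{\left(Q,F \right)} = F \left(-4\right) + 2 = - 4 F + 2 = 2 - 4 F$)
$N = \frac{5}{21}$ ($N = - \frac{10}{2 - 44} = - \frac{10}{-42} = \left(-10\right) \left(- \frac{1}{42}\right) = \frac{5}{21} \approx 0.2381$)
$d{\left(W \right)} = \left(31 + 2 W\right) \left(\frac{5}{21} + W\right)$ ($d{\left(W \right)} = \left(W + \left(W - -31\right)\right) \left(W + \frac{5}{21}\right) = \left(W + \left(W + 31\right)\right) \left(\frac{5}{21} + W\right) = \left(W + \left(31 + W\right)\right) \left(\frac{5}{21} + W\right) = \left(31 + 2 W\right) \left(\frac{5}{21} + W\right)$)
$\sqrt{d{\left(-208 \right)} - 7764} = \sqrt{\left(\frac{155}{21} + 2 \left(-208\right)^{2} + \frac{661}{21} \left(-208\right)\right) - 7764} = \sqrt{\left(\frac{155}{21} + 2 \cdot 43264 - \frac{137488}{21}\right) - 7764} = \sqrt{\left(\frac{155}{21} + 86528 - \frac{137488}{21}\right) - 7764} = \sqrt{\frac{239965}{3} - 7764} = \sqrt{\frac{216673}{3}} = \frac{\sqrt{650019}}{3}$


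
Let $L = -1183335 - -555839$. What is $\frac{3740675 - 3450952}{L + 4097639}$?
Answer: $\frac{289723}{3470143} \approx 0.08349$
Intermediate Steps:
$L = -627496$ ($L = -1183335 + 555839 = -627496$)
$\frac{3740675 - 3450952}{L + 4097639} = \frac{3740675 - 3450952}{-627496 + 4097639} = \frac{289723}{3470143}$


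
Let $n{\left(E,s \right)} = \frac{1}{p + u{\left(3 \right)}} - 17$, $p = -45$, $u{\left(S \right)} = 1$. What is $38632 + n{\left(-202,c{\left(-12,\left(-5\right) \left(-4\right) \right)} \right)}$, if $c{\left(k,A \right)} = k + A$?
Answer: $\frac{1699059}{44} \approx 38615.0$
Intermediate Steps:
$c{\left(k,A \right)} = A + k$
$n{\left(E,s \right)} = - \frac{749}{44}$ ($n{\left(E,s \right)} = \frac{1}{-45 + 1} - 17 = \frac{1}{-44} - 17 = - \frac{1}{44} - 17 = - \frac{749}{44}$)
$38632 + n{\left(-202,c{\left(-12,\left(-5\right) \left(-4\right) \right)} \right)} = 38632 - \frac{749}{44} = \frac{1699059}{44}$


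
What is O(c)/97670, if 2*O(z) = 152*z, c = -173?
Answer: -6574/48835 ≈ -0.13462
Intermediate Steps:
O(z) = 76*z (O(z) = (152*z)/2 = 76*z)
O(c)/97670 = (76*(-173))/97670 = -13148*1/97670 = -6574/48835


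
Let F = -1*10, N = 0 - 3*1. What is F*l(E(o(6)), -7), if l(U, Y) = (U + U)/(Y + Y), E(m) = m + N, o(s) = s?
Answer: 30/7 ≈ 4.2857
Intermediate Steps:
N = -3 (N = 0 - 3 = -3)
F = -10
E(m) = -3 + m (E(m) = m - 3 = -3 + m)
l(U, Y) = U/Y (l(U, Y) = (2*U)/((2*Y)) = (2*U)*(1/(2*Y)) = U/Y)
F*l(E(o(6)), -7) = -10*(-3 + 6)/(-7) = -30*(-1)/7 = -10*(-3/7) = 30/7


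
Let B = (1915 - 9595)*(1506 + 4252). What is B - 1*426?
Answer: -44221866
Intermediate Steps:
B = -44221440 (B = -7680*5758 = -44221440)
B - 1*426 = -44221440 - 1*426 = -44221440 - 426 = -44221866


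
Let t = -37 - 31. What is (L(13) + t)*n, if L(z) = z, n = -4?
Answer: 220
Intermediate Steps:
t = -68
(L(13) + t)*n = (13 - 68)*(-4) = -55*(-4) = 220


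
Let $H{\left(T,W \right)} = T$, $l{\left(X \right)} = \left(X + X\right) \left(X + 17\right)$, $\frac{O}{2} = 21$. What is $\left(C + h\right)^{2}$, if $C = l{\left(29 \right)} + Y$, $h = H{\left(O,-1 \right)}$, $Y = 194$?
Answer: $8433216$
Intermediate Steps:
$O = 42$ ($O = 2 \cdot 21 = 42$)
$l{\left(X \right)} = 2 X \left(17 + X\right)$
$h = 42$
$C = 2862$ ($C = 2 \cdot 29 \left(17 + 29\right) + 194 = 2 \cdot 29 \cdot 46 + 194 = 2668 + 194 = 2862$)
$\left(C + h\right)^{2} = \left(2862 + 42\right)^{2} = 2904^{2} = 8433216$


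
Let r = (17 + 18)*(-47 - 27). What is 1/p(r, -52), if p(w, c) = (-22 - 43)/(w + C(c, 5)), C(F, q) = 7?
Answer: 2583/65 ≈ 39.738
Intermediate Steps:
r = -2590 (r = 35*(-74) = -2590)
p(w, c) = -65/(7 + w) (p(w, c) = (-22 - 43)/(w + 7) = -65/(7 + w))
1/p(r, -52) = 1/(-65/(7 - 2590)) = 1/(-65/(-2583)) = 1/(-65*(-1/2583)) = 1/(65/2583) = 2583/65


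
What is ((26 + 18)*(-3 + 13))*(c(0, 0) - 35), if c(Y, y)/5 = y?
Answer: -15400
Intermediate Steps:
c(Y, y) = 5*y
((26 + 18)*(-3 + 13))*(c(0, 0) - 35) = ((26 + 18)*(-3 + 13))*(5*0 - 35) = (44*10)*(0 - 35) = 440*(-35) = -15400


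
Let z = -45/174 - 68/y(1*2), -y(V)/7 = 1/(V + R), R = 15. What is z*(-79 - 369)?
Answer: -2142176/29 ≈ -73868.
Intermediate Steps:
y(V) = -7/(15 + V) (y(V) = -7/(V + 15) = -7/(15 + V))
z = 66943/406 (z = -45/174 - 68/((-7/(15 + 1*2))) = -45*1/174 - 68/((-7/(15 + 2))) = -15/58 - 68/((-7/17)) = -15/58 - 68/((-7*1/17)) = -15/58 - 68/(-7/17) = -15/58 - 68*(-17/7) = -15/58 + 1156/7 = 66943/406 ≈ 164.88)
z*(-79 - 369) = 66943*(-79 - 369)/406 = (66943/406)*(-448) = -2142176/29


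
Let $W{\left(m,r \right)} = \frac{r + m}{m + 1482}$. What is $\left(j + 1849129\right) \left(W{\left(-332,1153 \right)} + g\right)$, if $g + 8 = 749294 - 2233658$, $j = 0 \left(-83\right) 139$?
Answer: $- \frac{3156513090651291}{1150} \approx -2.7448 \cdot 10^{12}$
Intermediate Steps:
$W{\left(m,r \right)} = \frac{m + r}{1482 + m}$
$j = 0$ ($j = 0 \cdot 139 = 0$)
$g = -1484372$ ($g = -8 + \left(749294 - 2233658\right) = -8 - 1484364 = -1484372$)
$\left(j + 1849129\right) \left(W{\left(-332,1153 \right)} + g\right) = \left(0 + 1849129\right) \left(\frac{-332 + 1153}{1482 - 332} - 1484372\right) = 1849129 \left(\frac{1}{1150} \cdot 821 - 1484372\right) = 1849129 \left(\frac{821}{1150} - 1484372\right) = 1849129 \left(- \frac{1707026979}{1150}\right) = - \frac{3156513090651291}{1150}$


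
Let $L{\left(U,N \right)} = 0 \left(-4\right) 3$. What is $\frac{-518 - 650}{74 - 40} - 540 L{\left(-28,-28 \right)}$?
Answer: $- \frac{584}{17} \approx -34.353$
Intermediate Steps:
$L{\left(U,N \right)} = 0$ ($L{\left(U,N \right)} = 0 \cdot 3 = 0$)
$\frac{-518 - 650}{74 - 40} - 540 L{\left(-28,-28 \right)} = \frac{-518 - 650}{74 - 40} - 0 = - \frac{1168}{34} + 0 = \left(-1168\right) \frac{1}{34} + 0 = - \frac{584}{17} + 0 = - \frac{584}{17}$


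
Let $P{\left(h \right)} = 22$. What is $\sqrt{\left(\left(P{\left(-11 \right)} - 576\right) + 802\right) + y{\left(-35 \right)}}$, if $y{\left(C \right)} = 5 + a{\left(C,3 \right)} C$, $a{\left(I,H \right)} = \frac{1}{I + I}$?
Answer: $\frac{13 \sqrt{6}}{2} \approx 15.922$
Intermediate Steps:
$a{\left(I,H \right)} = \frac{1}{2 I}$
$y{\left(C \right)} = \frac{11}{2}$ ($y{\left(C \right)} = 5 + \frac{1}{2 C} C = 5 + \frac{1}{2} = \frac{11}{2}$)
$\sqrt{\left(\left(P{\left(-11 \right)} - 576\right) + 802\right) + y{\left(-35 \right)}} = \sqrt{\left(\left(22 - 576\right) + 802\right) + \frac{11}{2}} = \sqrt{\left(-554 + 802\right) + \frac{11}{2}} = \sqrt{248 + \frac{11}{2}} = \sqrt{\frac{507}{2}} = \frac{13 \sqrt{6}}{2}$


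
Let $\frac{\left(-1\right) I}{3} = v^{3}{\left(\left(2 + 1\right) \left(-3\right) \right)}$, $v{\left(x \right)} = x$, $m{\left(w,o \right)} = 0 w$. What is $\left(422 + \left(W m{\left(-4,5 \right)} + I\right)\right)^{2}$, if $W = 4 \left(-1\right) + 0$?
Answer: $6806881$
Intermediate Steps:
$m{\left(w,o \right)} = 0$
$I = 2187$ ($I = - 3 \left(\left(2 + 1\right) \left(-3\right)\right)^{3} = - 3 \left(3 \left(-3\right)\right)^{3} = - 3 \left(-9\right)^{3} = \left(-3\right) \left(-729\right) = 2187$)
$W = -4$ ($W = -4 + 0 = -4$)
$\left(422 + \left(W m{\left(-4,5 \right)} + I\right)\right)^{2} = \left(422 + \left(\left(-4\right) 0 + 2187\right)\right)^{2} = \left(422 + \left(0 + 2187\right)\right)^{2} = \left(422 + 2187\right)^{2} = 2609^{2} = 6806881$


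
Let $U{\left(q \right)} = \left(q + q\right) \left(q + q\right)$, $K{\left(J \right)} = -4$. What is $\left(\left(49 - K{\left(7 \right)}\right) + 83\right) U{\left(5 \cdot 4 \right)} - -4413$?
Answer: $222013$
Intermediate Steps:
$U{\left(q \right)} = 4 q^{2}$ ($U{\left(q \right)} = 2 q 2 q = 4 q^{2}$)
$\left(\left(49 - K{\left(7 \right)}\right) + 83\right) U{\left(5 \cdot 4 \right)} - -4413 = \left(\left(49 - -4\right) + 83\right) 4 \left(5 \cdot 4\right)^{2} - -4413 = \left(\left(49 + 4\right) + 83\right) 4 \cdot 20^{2} + 4413 = \left(53 + 83\right) 4 \cdot 400 + 4413 = 136 \cdot 1600 + 4413 = 217600 + 4413 = 222013$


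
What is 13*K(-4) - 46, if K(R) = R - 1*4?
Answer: -150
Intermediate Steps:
K(R) = -4 + R (K(R) = R - 4 = -4 + R)
13*K(-4) - 46 = 13*(-4 - 4) - 46 = 13*(-8) - 46 = -104 - 46 = -150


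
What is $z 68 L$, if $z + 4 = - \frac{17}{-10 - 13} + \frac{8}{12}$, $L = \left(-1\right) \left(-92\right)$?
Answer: $- \frac{48688}{3} \approx -16229.0$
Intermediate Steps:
$L = 92$
$z = - \frac{179}{69}$ ($z = -4 - \left(- \frac{2}{3} + \frac{17}{-10 - 13}\right) = -4 + \left(- \frac{17}{-23} + 8 \cdot \frac{1}{12}\right) = -4 + \left(\left(-17\right) \left(- \frac{1}{23}\right) + \frac{2}{3}\right) = -4 + \left(\frac{17}{23} + \frac{2}{3}\right) = -4 + \frac{97}{69} = - \frac{179}{69} \approx -2.5942$)
$z 68 L = \left(- \frac{179}{69}\right) 68 \cdot 92 = \left(- \frac{12172}{69}\right) 92 = - \frac{48688}{3}$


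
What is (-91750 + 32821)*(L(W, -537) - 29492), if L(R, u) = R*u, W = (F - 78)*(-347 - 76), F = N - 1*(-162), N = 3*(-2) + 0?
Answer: -1042353005694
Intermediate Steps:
N = -6 (N = -6 + 0 = -6)
F = 156 (F = -6 - 1*(-162) = -6 + 162 = 156)
W = -32994 (W = (156 - 78)*(-347 - 76) = 78*(-423) = -32994)
(-91750 + 32821)*(L(W, -537) - 29492) = (-91750 + 32821)*(-32994*(-537) - 29492) = -58929*(17717778 - 29492) = -58929*17688286 = -1042353005694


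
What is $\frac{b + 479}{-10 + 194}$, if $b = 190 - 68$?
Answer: $\frac{601}{184} \approx 3.2663$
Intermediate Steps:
$b = 122$ ($b = 190 - 68 = 122$)
$\frac{b + 479}{-10 + 194} = \frac{122 + 479}{-10 + 194} = \frac{601}{184}$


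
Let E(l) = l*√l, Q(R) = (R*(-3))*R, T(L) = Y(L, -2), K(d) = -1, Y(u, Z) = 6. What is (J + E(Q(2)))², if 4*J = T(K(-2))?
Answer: -6903/4 - 72*I*√3 ≈ -1725.8 - 124.71*I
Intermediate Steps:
T(L) = 6
Q(R) = -3*R² (Q(R) = (-3*R)*R = -3*R²)
E(l) = l^(3/2)
J = 3/2 (J = (¼)*6 = 3/2 ≈ 1.5000)
(J + E(Q(2)))² = (3/2 + (-3*2²)^(3/2))² = (3/2 + (-3*4)^(3/2))² = (3/2 + (-12)^(3/2))² = (3/2 - 24*I*√3)²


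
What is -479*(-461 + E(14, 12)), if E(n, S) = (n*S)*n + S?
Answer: -911537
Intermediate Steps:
E(n, S) = S + S*n² (E(n, S) = (S*n)*n + S = S*n² + S = S + S*n²)
-479*(-461 + E(14, 12)) = -479*(-461 + 12*(1 + 14²)) = -479*(-461 + 12*(1 + 196)) = -479*(-461 + 12*197) = -479*(-461 + 2364) = -479*1903 = -911537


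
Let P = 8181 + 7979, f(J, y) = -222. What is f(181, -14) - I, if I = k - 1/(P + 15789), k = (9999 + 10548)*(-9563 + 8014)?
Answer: 1016843410870/31949 ≈ 3.1827e+7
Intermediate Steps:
P = 16160
k = -31827303 (k = 20547*(-1549) = -31827303)
I = -1016850503548/31949 (I = -31827303 - 1/(16160 + 15789) = -31827303 - 1/31949 = -1016850503548/31949 ≈ -3.1827e+7)
f(181, -14) - I = -222 - 1*(-1016850503548/31949) = -222 + 1016850503548/31949 = 1016843410870/31949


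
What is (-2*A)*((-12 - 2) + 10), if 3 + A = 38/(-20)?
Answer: -196/5 ≈ -39.200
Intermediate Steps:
A = -49/10 (A = -3 + 38/(-20) = -3 + 38*(-1/20) = -3 - 19/10 = -49/10 ≈ -4.9000)
(-2*A)*((-12 - 2) + 10) = (-2*(-49/10))*((-12 - 2) + 10) = 49*(-14 + 10)/5 = (49/5)*(-4) = -196/5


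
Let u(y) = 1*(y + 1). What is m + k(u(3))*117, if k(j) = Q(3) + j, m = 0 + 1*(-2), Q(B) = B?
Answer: 817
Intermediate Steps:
u(y) = 1 + y (u(y) = 1*(1 + y) = 1 + y)
m = -2 (m = 0 - 2 = -2)
k(j) = 3 + j
m + k(u(3))*117 = -2 + (3 + (1 + 3))*117 = -2 + (3 + 4)*117 = -2 + 7*117 = -2 + 819 = 817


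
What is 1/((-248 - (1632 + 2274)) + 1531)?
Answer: -1/2623 ≈ -0.00038124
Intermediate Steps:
1/((-248 - (1632 + 2274)) + 1531) = 1/((-248 - 1*3906) + 1531) = 1/((-248 - 3906) + 1531) = 1/(-4154 + 1531) = 1/(-2623) = -1/2623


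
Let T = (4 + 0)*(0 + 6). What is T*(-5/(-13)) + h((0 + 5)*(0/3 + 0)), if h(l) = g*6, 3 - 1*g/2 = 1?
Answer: 432/13 ≈ 33.231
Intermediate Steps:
g = 4 (g = 6 - 2*1 = 6 - 2 = 4)
T = 24 (T = 4*6 = 24)
h(l) = 24 (h(l) = 4*6 = 24)
T*(-5/(-13)) + h((0 + 5)*(0/3 + 0)) = 24*(-5/(-13)) + 24 = 24*(-5*(-1/13)) + 24 = 24*(5/13) + 24 = 120/13 + 24 = 432/13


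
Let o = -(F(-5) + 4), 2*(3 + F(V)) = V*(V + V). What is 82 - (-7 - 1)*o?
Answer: -126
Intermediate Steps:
F(V) = -3 + V² (F(V) = -3 + (V*(V + V))/2 = -3 + (V*(2*V))/2 = -3 + (2*V²)/2 = -3 + V²)
o = -26 (o = -((-3 + (-5)²) + 4) = -((-3 + 25) + 4) = -(22 + 4) = -1*26 = -26)
82 - (-7 - 1)*o = 82 - (-7 - 1)*(-26) = 82 - (-8)*(-26) = 82 - 1*208 = 82 - 208 = -126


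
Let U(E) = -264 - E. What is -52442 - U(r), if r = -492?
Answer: -52670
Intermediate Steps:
-52442 - U(r) = -52442 - (-264 - 1*(-492)) = -52442 - (-264 + 492) = -52442 - 1*228 = -52442 - 228 = -52670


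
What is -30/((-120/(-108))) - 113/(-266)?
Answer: -7069/266 ≈ -26.575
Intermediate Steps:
-30/((-120/(-108))) - 113/(-266) = -30/((-120*(-1/108))) - 113*(-1/266) = -30/10/9 + 113/266 = -30*9/10 + 113/266 = -27 + 113/266 = -7069/266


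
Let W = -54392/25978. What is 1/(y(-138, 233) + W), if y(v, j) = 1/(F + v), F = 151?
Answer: -168857/340559 ≈ -0.49582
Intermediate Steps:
W = -27196/12989 (W = -54392*1/25978 = -27196/12989 ≈ -2.0938)
y(v, j) = 1/(151 + v)
1/(y(-138, 233) + W) = 1/(1/(151 - 138) - 27196/12989) = 1/(1/13 - 27196/12989) = 1/(-340559/168857) = -168857/340559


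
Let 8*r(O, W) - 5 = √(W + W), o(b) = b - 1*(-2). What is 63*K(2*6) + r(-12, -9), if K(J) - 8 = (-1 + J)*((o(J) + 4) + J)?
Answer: 170357/8 + 3*I*√2/8 ≈ 21295.0 + 0.53033*I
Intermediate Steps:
o(b) = 2 + b (o(b) = b + 2 = 2 + b)
r(O, W) = 5/8 + √2*√W/8 (r(O, W) = 5/8 + √(W + W)/8 = 5/8 + √(2*W)/8 = 5/8 + (√2*√W)/8 = 5/8 + √2*√W/8)
K(J) = 8 + (-1 + J)*(6 + 2*J) (K(J) = 8 + (-1 + J)*(((2 + J) + 4) + J) = 8 + (-1 + J)*((6 + J) + J) = 8 + (-1 + J)*(6 + 2*J))
63*K(2*6) + r(-12, -9) = 63*(2 + 2*(2*6)² + 4*(2*6)) + (5/8 + √2*√(-9)/8) = 63*(2 + 2*12² + 4*12) + (5/8 + √2*(3*I)/8) = 63*(2 + 2*144 + 48) + (5/8 + 3*I*√2/8) = 63*(2 + 288 + 48) + (5/8 + 3*I*√2/8) = 63*338 + (5/8 + 3*I*√2/8) = 21294 + (5/8 + 3*I*√2/8) = 170357/8 + 3*I*√2/8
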